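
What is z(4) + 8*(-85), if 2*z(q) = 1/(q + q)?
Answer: -10879/16 ≈ -679.94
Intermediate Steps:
z(q) = 1/(4*q) (z(q) = 1/(2*(q + q)) = 1/(2*((2*q))) = (1/(2*q))/2 = 1/(4*q))
z(4) + 8*(-85) = (¼)/4 + 8*(-85) = (¼)*(¼) - 680 = 1/16 - 680 = -10879/16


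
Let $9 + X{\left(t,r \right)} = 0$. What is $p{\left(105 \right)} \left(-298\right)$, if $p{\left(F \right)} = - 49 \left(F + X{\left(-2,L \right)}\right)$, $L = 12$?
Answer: $1401792$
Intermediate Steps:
$X{\left(t,r \right)} = -9$ ($X{\left(t,r \right)} = -9 + 0 = -9$)
$p{\left(F \right)} = 441 - 49 F$ ($p{\left(F \right)} = - 49 \left(F - 9\right) = - 49 \left(-9 + F\right) = 441 - 49 F$)
$p{\left(105 \right)} \left(-298\right) = \left(441 - 5145\right) \left(-298\right) = \left(-4704\right) \left(-298\right) = 1401792$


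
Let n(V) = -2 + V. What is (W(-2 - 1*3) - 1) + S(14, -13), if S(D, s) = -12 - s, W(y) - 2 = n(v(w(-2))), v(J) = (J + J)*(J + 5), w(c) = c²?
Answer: 72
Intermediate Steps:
v(J) = 2*J*(5 + J) (v(J) = (2*J)*(5 + J) = 2*J*(5 + J))
W(y) = 72 (W(y) = 2 + (-2 + 2*(-2)²*(5 + (-2)²)) = 2 + (-2 + 2*4*(5 + 4)) = 2 + (-2 + 2*4*9) = 2 + (-2 + 72) = 2 + 70 = 72)
(W(-2 - 1*3) - 1) + S(14, -13) = (72 - 1) + (-12 - 1*(-13)) = 71 + (-12 + 13) = 71 + 1 = 72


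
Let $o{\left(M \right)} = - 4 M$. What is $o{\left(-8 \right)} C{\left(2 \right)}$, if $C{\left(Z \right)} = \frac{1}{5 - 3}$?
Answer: $16$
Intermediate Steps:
$C{\left(Z \right)} = \frac{1}{2}$
$o{\left(-8 \right)} C{\left(2 \right)} = \left(-4\right) \left(-8\right) \frac{1}{2} = 32 \cdot \frac{1}{2} = 16$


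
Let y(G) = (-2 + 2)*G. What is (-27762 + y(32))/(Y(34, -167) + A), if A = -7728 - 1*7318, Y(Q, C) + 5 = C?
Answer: 1983/1087 ≈ 1.8243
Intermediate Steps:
Y(Q, C) = -5 + C
y(G) = 0 (y(G) = 0*G = 0)
A = -15046 (A = -7728 - 7318 = -15046)
(-27762 + y(32))/(Y(34, -167) + A) = (-27762 + 0)/((-5 - 167) - 15046) = -27762/(-172 - 15046) = -27762/(-15218) = -27762*(-1/15218) = 1983/1087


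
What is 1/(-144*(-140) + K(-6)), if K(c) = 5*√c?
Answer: 672/13547525 - I*√6/81285150 ≈ 4.9603e-5 - 3.0135e-8*I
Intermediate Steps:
1/(-144*(-140) + K(-6)) = 1/(-144*(-140) + 5*√(-6)) = 1/(20160 + 5*(I*√6)) = 1/(20160 + 5*I*√6)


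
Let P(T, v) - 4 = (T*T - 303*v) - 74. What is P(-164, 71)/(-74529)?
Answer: -253/3549 ≈ -0.071288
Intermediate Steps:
P(T, v) = -70 + T² - 303*v (P(T, v) = 4 + ((T*T - 303*v) - 74) = 4 + ((T² - 303*v) - 74) = 4 + (-74 + T² - 303*v) = -70 + T² - 303*v)
P(-164, 71)/(-74529) = (-70 + (-164)² - 303*71)/(-74529) = (-70 + 26896 - 21513)*(-1/74529) = 5313*(-1/74529) = -253/3549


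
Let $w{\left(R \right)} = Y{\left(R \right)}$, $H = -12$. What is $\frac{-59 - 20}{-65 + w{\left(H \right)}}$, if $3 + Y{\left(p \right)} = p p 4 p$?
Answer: $\frac{79}{6980} \approx 0.011318$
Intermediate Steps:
$Y{\left(p \right)} = -3 + 4 p^{3}$ ($Y{\left(p \right)} = -3 + p p 4 p = -3 + p^{2} \cdot 4 p = -3 + 4 p^{2} p = -3 + 4 p^{3}$)
$w{\left(R \right)} = -3 + 4 R^{3}$
$\frac{-59 - 20}{-65 + w{\left(H \right)}} = \frac{-59 - 20}{-65 + \left(-3 + 4 \left(-12\right)^{3}\right)} = \frac{1}{-65 + \left(-3 + 4 \left(-1728\right)\right)} \left(-79\right) = \frac{1}{-65 - 6915} \left(-79\right) = \frac{1}{-6980} \left(-79\right) = \left(- \frac{1}{6980}\right) \left(-79\right) = \frac{79}{6980}$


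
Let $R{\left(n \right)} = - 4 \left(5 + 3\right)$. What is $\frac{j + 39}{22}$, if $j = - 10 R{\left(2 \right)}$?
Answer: $\frac{359}{22} \approx 16.318$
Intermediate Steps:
$R{\left(n \right)} = -32$ ($R{\left(n \right)} = \left(-4\right) 8 = -32$)
$j = 320$ ($j = - 10 \left(-32\right) = \left(-1\right) \left(-320\right) = 320$)
$\frac{j + 39}{22} = \frac{320 + 39}{22} = \frac{1}{22} \cdot 359 = \frac{359}{22}$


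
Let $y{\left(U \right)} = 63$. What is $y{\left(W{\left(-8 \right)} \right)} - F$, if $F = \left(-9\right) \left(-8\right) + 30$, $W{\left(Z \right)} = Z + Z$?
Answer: $-39$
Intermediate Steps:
$W{\left(Z \right)} = 2 Z$
$F = 102$ ($F = 72 + 30 = 102$)
$y{\left(W{\left(-8 \right)} \right)} - F = 63 - 102 = -39$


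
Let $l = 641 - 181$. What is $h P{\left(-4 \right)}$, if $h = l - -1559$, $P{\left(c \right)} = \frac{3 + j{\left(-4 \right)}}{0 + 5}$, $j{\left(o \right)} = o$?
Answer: $- \frac{2019}{5} \approx -403.8$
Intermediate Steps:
$l = 460$
$P{\left(c \right)} = - \frac{1}{5}$ ($P{\left(c \right)} = \frac{3 - 4}{0 + 5} = - \frac{1}{5}$)
$h = 2019$ ($h = 460 - -1559 = 460 + 1559 = 2019$)
$h P{\left(-4 \right)} = 2019 \left(- \frac{1}{5}\right) = - \frac{2019}{5}$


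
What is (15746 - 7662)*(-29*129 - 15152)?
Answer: -152731012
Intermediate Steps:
(15746 - 7662)*(-29*129 - 15152) = 8084*(-3741 - 15152) = 8084*(-18893) = -152731012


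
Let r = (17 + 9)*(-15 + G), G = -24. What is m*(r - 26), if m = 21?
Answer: -21840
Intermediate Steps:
r = -1014 (r = (17 + 9)*(-15 - 24) = 26*(-39) = -1014)
m*(r - 26) = 21*(-1014 - 26) = 21*(-1040) = -21840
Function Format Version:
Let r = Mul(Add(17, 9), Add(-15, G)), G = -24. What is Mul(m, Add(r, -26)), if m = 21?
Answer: -21840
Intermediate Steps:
r = -1014 (r = Mul(Add(17, 9), Add(-15, -24)) = Mul(26, -39) = -1014)
Mul(m, Add(r, -26)) = Mul(21, Add(-1014, -26)) = Mul(21, -1040) = -21840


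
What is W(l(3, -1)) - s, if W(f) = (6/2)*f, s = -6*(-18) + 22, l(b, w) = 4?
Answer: -118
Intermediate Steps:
s = 130 (s = 108 + 22 = 130)
W(f) = 3*f (W(f) = (6*(½))*f = 3*f)
W(l(3, -1)) - s = 3*4 - 1*130 = 12 - 130 = -118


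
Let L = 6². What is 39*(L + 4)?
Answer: 1560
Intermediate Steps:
L = 36
39*(L + 4) = 39*(36 + 4) = 39*40 = 1560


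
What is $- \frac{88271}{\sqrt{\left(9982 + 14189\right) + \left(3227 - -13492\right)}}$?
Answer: $- \frac{88271 \sqrt{40890}}{40890} \approx -436.53$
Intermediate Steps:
$- \frac{88271}{\sqrt{\left(9982 + 14189\right) + \left(3227 - -13492\right)}} = - \frac{88271}{\sqrt{24171 + \left(3227 + 13492\right)}} = - \frac{88271}{\sqrt{24171 + 16719}} = - \frac{88271}{\sqrt{40890}} = - 88271 \frac{\sqrt{40890}}{40890} = - \frac{88271 \sqrt{40890}}{40890}$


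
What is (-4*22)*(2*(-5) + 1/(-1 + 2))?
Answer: 792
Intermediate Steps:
(-4*22)*(2*(-5) + 1/(-1 + 2)) = -88*(-10 + 1/1) = -88*(-10 + 1) = -88*(-9) = 792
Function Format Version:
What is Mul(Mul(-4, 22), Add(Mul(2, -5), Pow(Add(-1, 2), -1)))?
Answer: 792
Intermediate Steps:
Mul(Mul(-4, 22), Add(Mul(2, -5), Pow(Add(-1, 2), -1))) = Mul(-88, Add(-10, Pow(1, -1))) = Mul(-88, Add(-10, 1)) = Mul(-88, -9) = 792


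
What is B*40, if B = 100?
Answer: 4000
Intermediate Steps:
B*40 = 100*40 = 4000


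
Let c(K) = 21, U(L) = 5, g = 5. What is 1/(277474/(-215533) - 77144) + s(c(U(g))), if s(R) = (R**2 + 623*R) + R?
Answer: 225217526320637/16627355226 ≈ 13545.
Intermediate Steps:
s(R) = R**2 + 624*R
1/(277474/(-215533) - 77144) + s(c(U(g))) = 1/(277474/(-215533) - 77144) + 21*(624 + 21) = 1/(277474*(-1/215533) - 77144) + 21*645 = 1/(-277474/215533 - 77144) + 13545 = 1/(-16627355226/215533) + 13545 = -215533/16627355226 + 13545 = 225217526320637/16627355226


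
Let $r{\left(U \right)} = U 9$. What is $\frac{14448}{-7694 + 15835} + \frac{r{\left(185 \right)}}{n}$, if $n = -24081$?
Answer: $\frac{15922263}{9335401} \approx 1.7056$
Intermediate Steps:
$r{\left(U \right)} = 9 U$
$\frac{14448}{-7694 + 15835} + \frac{r{\left(185 \right)}}{n} = \frac{14448}{-7694 + 15835} + \frac{9 \cdot 185}{-24081} = \frac{14448}{8141} + 1665 \left(- \frac{1}{24081}\right) = 14448 \cdot \frac{1}{8141} - \frac{555}{8027} = \frac{2064}{1163} - \frac{555}{8027} = \frac{15922263}{9335401}$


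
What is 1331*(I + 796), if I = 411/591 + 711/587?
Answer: 122810212030/115639 ≈ 1.0620e+6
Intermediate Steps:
I = 220486/115639 (I = 411*(1/591) + 711*(1/587) = 137/197 + 711/587 = 220486/115639 ≈ 1.9067)
1331*(I + 796) = 1331*(220486/115639 + 796) = 1331*(92269130/115639) = 122810212030/115639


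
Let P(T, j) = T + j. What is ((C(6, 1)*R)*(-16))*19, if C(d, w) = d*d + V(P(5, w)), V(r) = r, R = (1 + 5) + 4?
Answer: -127680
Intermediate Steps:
R = 10 (R = 6 + 4 = 10)
C(d, w) = 5 + w + d² (C(d, w) = d*d + (5 + w) = d² + (5 + w) = 5 + w + d²)
((C(6, 1)*R)*(-16))*19 = (((5 + 1 + 6²)*10)*(-16))*19 = (((5 + 1 + 36)*10)*(-16))*19 = ((42*10)*(-16))*19 = (420*(-16))*19 = -6720*19 = -127680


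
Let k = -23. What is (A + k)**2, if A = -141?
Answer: 26896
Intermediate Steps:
(A + k)**2 = (-141 - 23)**2 = (-164)**2 = 26896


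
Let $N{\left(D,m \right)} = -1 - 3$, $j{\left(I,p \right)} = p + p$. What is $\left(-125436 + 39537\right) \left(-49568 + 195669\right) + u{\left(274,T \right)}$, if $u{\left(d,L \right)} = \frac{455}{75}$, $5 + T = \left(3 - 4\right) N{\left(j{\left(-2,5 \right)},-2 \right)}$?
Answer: $- \frac{188248946894}{15} \approx -1.255 \cdot 10^{10}$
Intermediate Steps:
$j{\left(I,p \right)} = 2 p$
$N{\left(D,m \right)} = -4$ ($N{\left(D,m \right)} = -1 - 3 = -4$)
$T = -1$ ($T = -5 + \left(3 - 4\right) \left(-4\right) = -5 - -4 = -5 + 4 = -1$)
$u{\left(d,L \right)} = \frac{91}{15}$ ($u{\left(d,L \right)} = 455 \cdot \frac{1}{75} = \frac{91}{15}$)
$\left(-125436 + 39537\right) \left(-49568 + 195669\right) + u{\left(274,T \right)} = \left(-125436 + 39537\right) \left(-49568 + 195669\right) + \frac{91}{15} = \left(-85899\right) 146101 + \frac{91}{15} = -12549929799 + \frac{91}{15} = - \frac{188248946894}{15}$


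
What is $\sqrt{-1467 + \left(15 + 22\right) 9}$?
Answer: $9 i \sqrt{14} \approx 33.675 i$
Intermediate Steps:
$\sqrt{-1467 + \left(15 + 22\right) 9} = \sqrt{-1467 + 37 \cdot 9} = \sqrt{-1467 + 333} = \sqrt{-1134} = 9 i \sqrt{14}$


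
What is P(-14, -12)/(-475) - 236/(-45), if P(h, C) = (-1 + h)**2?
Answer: 4079/855 ≈ 4.7708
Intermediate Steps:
P(-14, -12)/(-475) - 236/(-45) = (-1 - 14)**2/(-475) - 236/(-45) = (-15)**2*(-1/475) - 236*(-1/45) = 225*(-1/475) + 236/45 = -9/19 + 236/45 = 4079/855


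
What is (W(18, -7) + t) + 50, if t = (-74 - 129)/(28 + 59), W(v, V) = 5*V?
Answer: 38/3 ≈ 12.667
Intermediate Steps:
t = -7/3 (t = -203/87 = -203*1/87 = -7/3 ≈ -2.3333)
(W(18, -7) + t) + 50 = (5*(-7) - 7/3) + 50 = (-35 - 7/3) + 50 = -112/3 + 50 = 38/3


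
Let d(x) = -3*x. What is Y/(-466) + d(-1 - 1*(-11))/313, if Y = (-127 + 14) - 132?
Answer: 62705/145858 ≈ 0.42990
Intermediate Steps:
Y = -245 (Y = -113 - 132 = -245)
Y/(-466) + d(-1 - 1*(-11))/313 = -245/(-466) - 3*(-1 - 1*(-11))/313 = -245*(-1/466) - 3*(-1 + 11)*(1/313) = 245/466 - 3*10*(1/313) = 245/466 - 30*1/313 = 245/466 - 30/313 = 62705/145858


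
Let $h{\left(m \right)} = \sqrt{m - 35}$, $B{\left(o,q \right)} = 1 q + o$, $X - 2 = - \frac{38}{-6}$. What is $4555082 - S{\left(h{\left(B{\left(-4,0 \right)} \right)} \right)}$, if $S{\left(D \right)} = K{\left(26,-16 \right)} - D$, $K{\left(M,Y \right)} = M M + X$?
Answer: $\frac{13663193}{3} + i \sqrt{39} \approx 4.5544 \cdot 10^{6} + 6.245 i$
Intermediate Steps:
$X = \frac{25}{3}$ ($X = 2 - \frac{38}{-6} = 2 - - \frac{19}{3} = 2 + \frac{19}{3} = \frac{25}{3} \approx 8.3333$)
$B{\left(o,q \right)} = o + q$ ($B{\left(o,q \right)} = q + o = o + q$)
$K{\left(M,Y \right)} = \frac{25}{3} + M^{2}$ ($K{\left(M,Y \right)} = M M + \frac{25}{3} = M^{2} + \frac{25}{3} = \frac{25}{3} + M^{2}$)
$h{\left(m \right)} = \sqrt{-35 + m}$
$S{\left(D \right)} = \frac{2053}{3} - D$ ($S{\left(D \right)} = \left(\frac{25}{3} + 26^{2}\right) - D = \left(\frac{25}{3} + 676\right) - D = \frac{2053}{3} - D$)
$4555082 - S{\left(h{\left(B{\left(-4,0 \right)} \right)} \right)} = 4555082 - \left(\frac{2053}{3} - \sqrt{-35 + \left(-4 + 0\right)}\right) = 4555082 - \left(\frac{2053}{3} - \sqrt{-35 - 4}\right) = 4555082 - \left(\frac{2053}{3} - \sqrt{-39}\right) = 4555082 - \left(\frac{2053}{3} - i \sqrt{39}\right) = \frac{13663193}{3} + i \sqrt{39}$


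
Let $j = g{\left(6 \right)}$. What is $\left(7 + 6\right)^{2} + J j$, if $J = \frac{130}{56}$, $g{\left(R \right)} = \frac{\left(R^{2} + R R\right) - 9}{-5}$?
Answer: $\frac{559}{4} \approx 139.75$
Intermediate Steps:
$g{\left(R \right)} = \frac{9}{5} - \frac{2 R^{2}}{5}$ ($g{\left(R \right)} = \left(\left(R^{2} + R^{2}\right) - 9\right) \left(- \frac{1}{5}\right) = \left(2 R^{2} - 9\right) \left(- \frac{1}{5}\right) = \left(-9 + 2 R^{2}\right) \left(- \frac{1}{5}\right) = \frac{9}{5} - \frac{2 R^{2}}{5}$)
$j = - \frac{63}{5}$ ($j = \frac{9}{5} - \frac{2 \cdot 6^{2}}{5} = \frac{9}{5} - \frac{72}{5} = - \frac{63}{5} \approx -12.6$)
$J = \frac{65}{28}$ ($J = 130 \cdot \frac{1}{56} = \frac{65}{28} \approx 2.3214$)
$\left(7 + 6\right)^{2} + J j = \left(7 + 6\right)^{2} + \frac{65}{28} \left(- \frac{63}{5}\right) = 13^{2} - \frac{117}{4} = 169 - \frac{117}{4} = \frac{559}{4}$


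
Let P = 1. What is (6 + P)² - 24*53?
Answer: -1223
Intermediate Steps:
(6 + P)² - 24*53 = (6 + 1)² - 24*53 = 7² - 1272 = 49 - 1272 = -1223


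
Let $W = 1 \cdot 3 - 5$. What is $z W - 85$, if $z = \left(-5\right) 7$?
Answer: $-15$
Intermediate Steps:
$W = -2$ ($W = 3 - 5 = -2$)
$z = -35$
$z W - 85 = \left(-35\right) \left(-2\right) - 85 = 70 - 85 = -15$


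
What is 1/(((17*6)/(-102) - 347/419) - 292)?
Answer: -419/123114 ≈ -0.0034034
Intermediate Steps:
1/(((17*6)/(-102) - 347/419) - 292) = 1/((102*(-1/102) - 347*1/419) - 292) = 1/((-1 - 347/419) - 292) = 1/(-766/419 - 292) = 1/(-123114/419) = -419/123114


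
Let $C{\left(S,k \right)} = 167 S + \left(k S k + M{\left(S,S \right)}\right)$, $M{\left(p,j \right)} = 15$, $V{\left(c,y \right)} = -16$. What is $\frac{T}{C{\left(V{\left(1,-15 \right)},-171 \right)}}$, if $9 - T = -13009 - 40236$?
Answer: $- \frac{53254}{470513} \approx -0.11318$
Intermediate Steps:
$T = 53254$ ($T = 9 - \left(-13009 - 40236\right) = 9 - -53245 = 9 + 53245 = 53254$)
$C{\left(S,k \right)} = 15 + 167 S + S k^{2}$ ($C{\left(S,k \right)} = 167 S + \left(k S k + 15\right) = 167 S + \left(S k k + 15\right) = 167 S + \left(S k^{2} + 15\right) = 167 S + \left(15 + S k^{2}\right) = 15 + 167 S + S k^{2}$)
$\frac{T}{C{\left(V{\left(1,-15 \right)},-171 \right)}} = \frac{53254}{15 + 167 \left(-16\right) - 16 \left(-171\right)^{2}} = \frac{53254}{15 - 2672 - 467856} = \frac{53254}{-470513} = 53254 \left(- \frac{1}{470513}\right) = - \frac{53254}{470513}$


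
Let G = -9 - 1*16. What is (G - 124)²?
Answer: 22201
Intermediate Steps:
G = -25 (G = -9 - 16 = -25)
(G - 124)² = (-25 - 124)² = (-149)² = 22201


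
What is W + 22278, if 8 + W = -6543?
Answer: 15727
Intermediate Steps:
W = -6551 (W = -8 - 6543 = -6551)
W + 22278 = -6551 + 22278 = 15727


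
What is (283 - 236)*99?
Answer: 4653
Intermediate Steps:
(283 - 236)*99 = 47*99 = 4653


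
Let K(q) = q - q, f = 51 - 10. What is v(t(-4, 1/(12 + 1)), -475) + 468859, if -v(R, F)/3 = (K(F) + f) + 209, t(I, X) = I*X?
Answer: 468109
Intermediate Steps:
f = 41
K(q) = 0
v(R, F) = -750 (v(R, F) = -3*((0 + 41) + 209) = -3*(41 + 209) = -3*250 = -750)
v(t(-4, 1/(12 + 1)), -475) + 468859 = -750 + 468859 = 468109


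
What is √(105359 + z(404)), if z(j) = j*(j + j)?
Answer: √431791 ≈ 657.11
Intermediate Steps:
z(j) = 2*j² (z(j) = j*(2*j) = 2*j²)
√(105359 + z(404)) = √(105359 + 2*404²) = √(105359 + 2*163216) = √(105359 + 326432) = √431791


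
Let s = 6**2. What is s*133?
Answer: 4788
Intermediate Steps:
s = 36
s*133 = 36*133 = 4788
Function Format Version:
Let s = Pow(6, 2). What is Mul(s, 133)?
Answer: 4788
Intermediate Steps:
s = 36
Mul(s, 133) = Mul(36, 133) = 4788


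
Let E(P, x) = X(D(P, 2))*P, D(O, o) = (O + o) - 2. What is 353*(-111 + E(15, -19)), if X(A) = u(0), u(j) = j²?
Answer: -39183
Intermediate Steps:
D(O, o) = -2 + O + o
X(A) = 0 (X(A) = 0² = 0)
E(P, x) = 0 (E(P, x) = 0*P = 0)
353*(-111 + E(15, -19)) = 353*(-111 + 0) = 353*(-111) = -39183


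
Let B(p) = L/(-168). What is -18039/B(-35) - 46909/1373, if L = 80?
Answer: 519649397/13730 ≈ 37848.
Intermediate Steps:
B(p) = -10/21 (B(p) = 80/(-168) = 80*(-1/168) = -10/21)
-18039/B(-35) - 46909/1373 = -18039/(-10/21) - 46909/1373 = -18039*(-21/10) - 46909*1/1373 = 378819/10 - 46909/1373 = 519649397/13730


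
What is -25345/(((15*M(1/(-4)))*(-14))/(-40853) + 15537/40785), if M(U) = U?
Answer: -28153050359150/421727899 ≈ -66756.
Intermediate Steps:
-25345/(((15*M(1/(-4)))*(-14))/(-40853) + 15537/40785) = -25345/(((15*(1/(-4)))*(-14))/(-40853) + 15537/40785) = -25345/(((15*(1*(-¼)))*(-14))*(-1/40853) + 15537*(1/40785)) = -25345/(((15*(-¼))*(-14))*(-1/40853) + 5179/13595) = -25345/(-15/4*(-14)*(-1/40853) + 5179/13595) = -25345/((105/2)*(-1/40853) + 5179/13595) = -25345/(-105/81706 + 5179/13595) = -25345/421727899/1110793070 = -25345*1110793070/421727899 = -28153050359150/421727899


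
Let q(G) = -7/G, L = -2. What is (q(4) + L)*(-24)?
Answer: 90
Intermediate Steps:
(q(4) + L)*(-24) = (-7/4 - 2)*(-24) = -15/4*(-24) = 90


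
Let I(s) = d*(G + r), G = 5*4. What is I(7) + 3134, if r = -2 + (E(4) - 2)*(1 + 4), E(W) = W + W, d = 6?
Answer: 3422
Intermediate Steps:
E(W) = 2*W
r = 28 (r = -2 + (2*4 - 2)*(1 + 4) = -2 + (8 - 2)*5 = -2 + 6*5 = -2 + 30 = 28)
G = 20
I(s) = 288 (I(s) = 6*(20 + 28) = 6*48 = 288)
I(7) + 3134 = 288 + 3134 = 3422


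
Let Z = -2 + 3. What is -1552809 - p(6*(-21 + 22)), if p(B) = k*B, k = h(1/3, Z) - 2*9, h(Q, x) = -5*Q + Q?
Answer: -1552693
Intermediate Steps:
Z = 1
h(Q, x) = -4*Q
k = -58/3 (k = -4/3 - 2*9 = -4*⅓ - 18 = -4/3 - 18 = -58/3 ≈ -19.333)
p(B) = -58*B/3
-1552809 - p(6*(-21 + 22)) = -1552809 - (-58)*6*(-21 + 22)/3 = -1552809 - (-58)*6*1/3 = -1552809 - (-58)*6/3 = -1552809 - 1*(-116) = -1552809 + 116 = -1552693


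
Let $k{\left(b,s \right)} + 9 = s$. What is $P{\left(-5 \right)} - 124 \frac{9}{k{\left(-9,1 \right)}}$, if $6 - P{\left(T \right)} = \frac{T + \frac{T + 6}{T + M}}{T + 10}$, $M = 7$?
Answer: $\frac{732}{5} \approx 146.4$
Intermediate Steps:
$k{\left(b,s \right)} = -9 + s$
$P{\left(T \right)} = 6 - \frac{T + \frac{6 + T}{7 + T}}{10 + T}$ ($P{\left(T \right)} = 6 - \frac{T + \frac{T + 6}{T + 7}}{T + 10} = 6 - \frac{T + \frac{6 + T}{7 + T}}{10 + T}$)
$P{\left(-5 \right)} - 124 \frac{9}{k{\left(-9,1 \right)}} = \frac{414 + 5 \left(-5\right)^{2} + 94 \left(-5\right)}{70 + \left(-5\right)^{2} + 17 \left(-5\right)} - 124 \frac{9}{-9 + 1} = \frac{414 + 5 \cdot 25 - 470}{70 + 25 - 85} - 124 \frac{9}{-8} = \frac{414 + 125 - 470}{10} - 124 \cdot 9 \left(- \frac{1}{8}\right) = \frac{1}{10} \cdot 69 - - \frac{279}{2} = \frac{69}{10} + \frac{279}{2} = \frac{732}{5}$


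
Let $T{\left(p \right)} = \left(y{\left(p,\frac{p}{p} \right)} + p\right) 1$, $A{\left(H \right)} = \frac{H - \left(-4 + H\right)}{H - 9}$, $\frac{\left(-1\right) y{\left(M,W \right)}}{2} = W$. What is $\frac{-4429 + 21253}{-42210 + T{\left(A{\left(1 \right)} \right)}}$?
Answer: $- \frac{33648}{84425} \approx -0.39855$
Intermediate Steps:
$y{\left(M,W \right)} = - 2 W$
$A{\left(H \right)} = \frac{4}{-9 + H}$
$T{\left(p \right)} = -2 + p$ ($T{\left(p \right)} = \left(- 2 \frac{p}{p} + p\right) 1 = \left(\left(-2\right) 1 + p\right) 1 = \left(-2 + p\right) 1 = -2 + p$)
$\frac{-4429 + 21253}{-42210 + T{\left(A{\left(1 \right)} \right)}} = \frac{-4429 + 21253}{-42210 - \left(2 - \frac{4}{-9 + 1}\right)} = \frac{16824}{-42210 - \left(2 - \frac{4}{-8}\right)} = \frac{16824}{-42210 + \left(-2 + 4 \left(- \frac{1}{8}\right)\right)} = \frac{16824}{-42210 - \frac{5}{2}} = \frac{16824}{- \frac{84425}{2}} = 16824 \left(- \frac{2}{84425}\right) = - \frac{33648}{84425}$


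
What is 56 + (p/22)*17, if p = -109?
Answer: -621/22 ≈ -28.227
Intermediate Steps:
56 + (p/22)*17 = 56 - 109/22*17 = 56 - 1853/22 = -621/22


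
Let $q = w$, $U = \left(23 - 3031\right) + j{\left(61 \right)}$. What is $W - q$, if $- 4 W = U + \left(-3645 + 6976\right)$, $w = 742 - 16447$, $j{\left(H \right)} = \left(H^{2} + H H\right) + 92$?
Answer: $\frac{54963}{4} \approx 13741.0$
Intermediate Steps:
$j{\left(H \right)} = 92 + 2 H^{2}$ ($j{\left(H \right)} = \left(H^{2} + H^{2}\right) + 92 = 2 H^{2} + 92 = 92 + 2 H^{2}$)
$w = -15705$
$U = 4526$ ($U = \left(23 - 3031\right) + \left(92 + 2 \cdot 61^{2}\right) = -3008 + \left(92 + 2 \cdot 3721\right) = -3008 + \left(92 + 7442\right) = -3008 + 7534 = 4526$)
$q = -15705$
$W = - \frac{7857}{4}$ ($W = - \frac{4526 + \left(-3645 + 6976\right)}{4} = - \frac{4526 + 3331}{4} = \left(- \frac{1}{4}\right) 7857 = - \frac{7857}{4} \approx -1964.3$)
$W - q = - \frac{7857}{4} - -15705 = - \frac{7857}{4} + 15705 = \frac{54963}{4}$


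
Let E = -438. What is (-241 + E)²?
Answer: 461041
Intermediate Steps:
(-241 + E)² = (-241 - 438)² = (-679)² = 461041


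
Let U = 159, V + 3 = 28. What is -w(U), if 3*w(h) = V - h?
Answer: 134/3 ≈ 44.667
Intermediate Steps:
V = 25 (V = -3 + 28 = 25)
w(h) = 25/3 - h/3 (w(h) = (25 - h)/3 = 25/3 - h/3)
-w(U) = -(25/3 - 1/3*159) = -(25/3 - 53) = -1*(-134/3) = 134/3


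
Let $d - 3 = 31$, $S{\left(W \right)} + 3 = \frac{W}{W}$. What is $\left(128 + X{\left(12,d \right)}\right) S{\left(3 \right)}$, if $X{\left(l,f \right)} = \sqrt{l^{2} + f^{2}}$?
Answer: $-256 - 20 \sqrt{13} \approx -328.11$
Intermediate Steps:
$S{\left(W \right)} = -2$ ($S{\left(W \right)} = -3 + \frac{W}{W} = -3 + 1 = -2$)
$d = 34$ ($d = 3 + 31 = 34$)
$X{\left(l,f \right)} = \sqrt{f^{2} + l^{2}}$
$\left(128 + X{\left(12,d \right)}\right) S{\left(3 \right)} = \left(128 + \sqrt{34^{2} + 12^{2}}\right) \left(-2\right) = \left(128 + \sqrt{1156 + 144}\right) \left(-2\right) = \left(128 + \sqrt{1300}\right) \left(-2\right) = \left(128 + 10 \sqrt{13}\right) \left(-2\right) = -256 - 20 \sqrt{13}$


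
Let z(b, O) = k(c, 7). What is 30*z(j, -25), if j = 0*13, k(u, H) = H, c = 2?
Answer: 210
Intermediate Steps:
j = 0
z(b, O) = 7
30*z(j, -25) = 30*7 = 210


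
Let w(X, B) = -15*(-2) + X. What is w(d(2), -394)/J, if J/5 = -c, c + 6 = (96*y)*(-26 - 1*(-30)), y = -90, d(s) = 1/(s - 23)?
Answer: 629/3629430 ≈ 0.00017331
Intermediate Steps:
d(s) = 1/(-23 + s)
c = -34566 (c = -6 + (96*(-90))*(-26 - 1*(-30)) = -6 - 8640*(-26 + 30) = -6 - 8640*4 = -6 - 34560 = -34566)
w(X, B) = 30 + X
J = 172830 (J = 5*(-1*(-34566)) = 5*34566 = 172830)
w(d(2), -394)/J = (30 + 1/(-23 + 2))/172830 = (30 + 1/(-21))*(1/172830) = (30 - 1/21)*(1/172830) = (629/21)*(1/172830) = 629/3629430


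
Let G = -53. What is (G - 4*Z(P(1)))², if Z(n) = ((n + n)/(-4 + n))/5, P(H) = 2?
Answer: 66049/25 ≈ 2642.0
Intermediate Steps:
Z(n) = 2*n/(5*(-4 + n)) (Z(n) = ((2*n)/(-4 + n))*(⅕) = (2*n/(-4 + n))*(⅕) = 2*n/(5*(-4 + n)))
(G - 4*Z(P(1)))² = (-53 - 8*2/(5*(-4 + 2)))² = (-53 - 8*2/(5*(-2)))² = (-53 - 8*2*(-1)/(5*2))² = (-53 - 4*(-⅖))² = (-53 + 8/5)² = (-257/5)² = 66049/25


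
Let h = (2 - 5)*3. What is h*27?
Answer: -243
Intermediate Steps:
h = -9 (h = -3*3 = -9)
h*27 = -9*27 = -243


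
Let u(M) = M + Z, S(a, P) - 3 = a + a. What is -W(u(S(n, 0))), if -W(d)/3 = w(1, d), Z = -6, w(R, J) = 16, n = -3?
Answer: 48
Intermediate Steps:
S(a, P) = 3 + 2*a (S(a, P) = 3 + (a + a) = 3 + 2*a)
u(M) = -6 + M (u(M) = M - 6 = -6 + M)
W(d) = -48 (W(d) = -3*16 = -48)
-W(u(S(n, 0))) = -1*(-48) = 48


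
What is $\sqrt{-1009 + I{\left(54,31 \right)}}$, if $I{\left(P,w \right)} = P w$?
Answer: $\sqrt{665} \approx 25.788$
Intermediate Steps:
$\sqrt{-1009 + I{\left(54,31 \right)}} = \sqrt{-1009 + 54 \cdot 31} = \sqrt{-1009 + 1674} = \sqrt{665}$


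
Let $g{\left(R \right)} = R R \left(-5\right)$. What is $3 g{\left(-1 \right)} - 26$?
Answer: $-41$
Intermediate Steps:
$g{\left(R \right)} = - 5 R^{2}$ ($g{\left(R \right)} = R^{2} \left(-5\right) = - 5 R^{2}$)
$3 g{\left(-1 \right)} - 26 = 3 \left(- 5 \left(-1\right)^{2}\right) - 26 = 3 \left(\left(-5\right) 1\right) - 26 = 3 \left(-5\right) - 26 = -15 - 26 = -41$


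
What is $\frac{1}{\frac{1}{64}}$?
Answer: $64$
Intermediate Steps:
$\frac{1}{\frac{1}{64}} = 64$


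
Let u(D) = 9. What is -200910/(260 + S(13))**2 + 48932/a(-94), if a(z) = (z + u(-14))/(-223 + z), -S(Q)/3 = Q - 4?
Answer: 842083705966/4614565 ≈ 1.8248e+5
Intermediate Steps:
S(Q) = 12 - 3*Q (S(Q) = -3*(Q - 4) = -3*(-4 + Q) = 12 - 3*Q)
a(z) = (9 + z)/(-223 + z) (a(z) = (z + 9)/(-223 + z) = (9 + z)/(-223 + z))
-200910/(260 + S(13))**2 + 48932/a(-94) = -200910/(260 + (12 - 3*13))**2 + 48932/(((9 - 94)/(-223 - 94))) = -200910/(260 + (12 - 39))**2 + 48932/((-85/(-317))) = -200910/(260 - 27)**2 + 48932/((-1/317*(-85))) = -200910/(233**2) + 48932/(85/317) = -200910/54289 + 48932*(317/85) = -200910*1/54289 + 15511444/85 = -200910/54289 + 15511444/85 = 842083705966/4614565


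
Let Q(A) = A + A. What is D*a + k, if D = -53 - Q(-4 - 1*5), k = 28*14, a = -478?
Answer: 17122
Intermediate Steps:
Q(A) = 2*A
k = 392
D = -35 (D = -53 - 2*(-4 - 1*5) = -53 - 2*(-4 - 5) = -53 - 2*(-9) = -53 - 1*(-18) = -53 + 18 = -35)
D*a + k = -35*(-478) + 392 = 16730 + 392 = 17122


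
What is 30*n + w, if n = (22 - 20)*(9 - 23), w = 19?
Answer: -821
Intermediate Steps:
n = -28 (n = 2*(-14) = -28)
30*n + w = 30*(-28) + 19 = -840 + 19 = -821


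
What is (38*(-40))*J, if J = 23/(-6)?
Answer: 17480/3 ≈ 5826.7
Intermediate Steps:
J = -23/6 (J = 23*(-⅙) = -23/6 ≈ -3.8333)
(38*(-40))*J = (38*(-40))*(-23/6) = -1520*(-23/6) = 17480/3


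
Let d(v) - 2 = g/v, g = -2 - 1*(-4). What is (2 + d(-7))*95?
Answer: 2470/7 ≈ 352.86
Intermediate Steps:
g = 2 (g = -2 + 4 = 2)
d(v) = 2 + 2/v
(2 + d(-7))*95 = (2 + (2 + 2/(-7)))*95 = (2 + (2 + 2*(-⅐)))*95 = (2 + (2 - 2/7))*95 = (2 + 12/7)*95 = (26/7)*95 = 2470/7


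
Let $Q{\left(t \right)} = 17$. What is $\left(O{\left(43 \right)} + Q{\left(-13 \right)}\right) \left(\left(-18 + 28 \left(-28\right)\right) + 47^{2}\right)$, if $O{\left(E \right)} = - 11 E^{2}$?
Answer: $-28593054$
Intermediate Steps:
$\left(O{\left(43 \right)} + Q{\left(-13 \right)}\right) \left(\left(-18 + 28 \left(-28\right)\right) + 47^{2}\right) = \left(- 11 \cdot 43^{2} + 17\right) \left(\left(-18 + 28 \left(-28\right)\right) + 47^{2}\right) = \left(\left(-11\right) 1849 + 17\right) \left(\left(-18 - 784\right) + 2209\right) = \left(-20339 + 17\right) \left(-802 + 2209\right) = \left(-20322\right) 1407 = -28593054$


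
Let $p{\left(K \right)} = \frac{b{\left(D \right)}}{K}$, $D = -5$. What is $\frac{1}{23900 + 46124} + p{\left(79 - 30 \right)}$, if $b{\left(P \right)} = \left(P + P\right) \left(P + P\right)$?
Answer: $\frac{7002449}{3431176} \approx 2.0408$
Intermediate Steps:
$b{\left(P \right)} = 4 P^{2}$ ($b{\left(P \right)} = 2 P 2 P = 4 P^{2}$)
$p{\left(K \right)} = \frac{100}{K}$ ($p{\left(K \right)} = \frac{4 \left(-5\right)^{2}}{K} = \frac{4 \cdot 25}{K} = \frac{100}{K}$)
$\frac{1}{23900 + 46124} + p{\left(79 - 30 \right)} = \frac{1}{23900 + 46124} + \frac{100}{79 - 30} = \frac{1}{70024} + \frac{100}{79 - 30} = \frac{1}{70024} + \frac{100}{49} = \frac{7002449}{3431176}$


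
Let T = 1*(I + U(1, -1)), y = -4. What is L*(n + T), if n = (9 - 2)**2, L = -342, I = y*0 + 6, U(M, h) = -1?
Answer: -18468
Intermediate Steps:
I = 6 (I = -4*0 + 6 = 0 + 6 = 6)
T = 5 (T = 1*(6 - 1) = 1*5 = 5)
n = 49 (n = 7**2 = 49)
L*(n + T) = -342*(49 + 5) = -342*54 = -18468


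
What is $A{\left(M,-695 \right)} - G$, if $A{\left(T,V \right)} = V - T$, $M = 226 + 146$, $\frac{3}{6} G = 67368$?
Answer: $-135803$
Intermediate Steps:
$G = 134736$ ($G = 2 \cdot 67368 = 134736$)
$M = 372$
$A{\left(M,-695 \right)} - G = \left(-695 - 372\right) - 134736 = -1067 - 134736 = -135803$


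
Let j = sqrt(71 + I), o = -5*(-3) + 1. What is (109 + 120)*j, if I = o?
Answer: 229*sqrt(87) ≈ 2136.0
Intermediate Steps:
o = 16 (o = 15 + 1 = 16)
I = 16
j = sqrt(87) (j = sqrt(71 + 16) = sqrt(87) ≈ 9.3274)
(109 + 120)*j = (109 + 120)*sqrt(87) = 229*sqrt(87)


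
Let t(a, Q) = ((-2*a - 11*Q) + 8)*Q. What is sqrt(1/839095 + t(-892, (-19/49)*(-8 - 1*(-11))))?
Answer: 2*I*sqrt(887281263451114445)/41115655 ≈ 45.82*I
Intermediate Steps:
t(a, Q) = Q*(8 - 11*Q - 2*a) (t(a, Q) = ((-11*Q - 2*a) + 8)*Q = (8 - 11*Q - 2*a)*Q = Q*(8 - 11*Q - 2*a))
sqrt(1/839095 + t(-892, (-19/49)*(-8 - 1*(-11)))) = sqrt(1/839095 + ((-19/49)*(-8 - 1*(-11)))*(8 - 11*(-19/49)*(-8 - 1*(-11)) - 2*(-892))) = sqrt(1/839095 + ((-19*1/49)*(-8 + 11))*(8 - 11*(-19*1/49)*(-8 + 11) + 1784)) = sqrt(1/839095 + (-19/49*3)*(8 - (-209)*3/49 + 1784)) = sqrt(1/839095 - 57*(8 - 11*(-57/49) + 1784)/49) = sqrt(1/839095 - 57*(8 + 627/49 + 1784)/49) = sqrt(1/839095 - 57/49*88435/49) = sqrt(1/839095 - 5040795/2401) = sqrt(-4229705878124/2014667095) = 2*I*sqrt(887281263451114445)/41115655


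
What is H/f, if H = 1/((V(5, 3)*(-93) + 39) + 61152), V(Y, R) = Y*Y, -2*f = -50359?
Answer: 1/1482216447 ≈ 6.7467e-10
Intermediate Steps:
f = 50359/2 (f = -½*(-50359) = 50359/2 ≈ 25180.)
V(Y, R) = Y²
H = 1/58866 (H = 1/((5²*(-93) + 39) + 61152) = 1/((25*(-93) + 39) + 61152) = 1/((-2325 + 39) + 61152) = 1/(-2286 + 61152) = 1/58866 ≈ 1.6988e-5)
H/f = 1/(58866*(50359/2)) = (1/58866)*(2/50359) = 1/1482216447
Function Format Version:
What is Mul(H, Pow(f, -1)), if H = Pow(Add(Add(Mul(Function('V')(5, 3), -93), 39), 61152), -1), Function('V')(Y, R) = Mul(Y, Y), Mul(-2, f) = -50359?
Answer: Rational(1, 1482216447) ≈ 6.7467e-10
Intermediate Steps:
f = Rational(50359, 2) (f = Mul(Rational(-1, 2), -50359) = Rational(50359, 2) ≈ 25180.)
Function('V')(Y, R) = Pow(Y, 2)
H = Rational(1, 58866) (H = Pow(Add(Add(Mul(Pow(5, 2), -93), 39), 61152), -1) = Pow(Add(Add(Mul(25, -93), 39), 61152), -1) = Pow(Add(Add(-2325, 39), 61152), -1) = Pow(Add(-2286, 61152), -1) = Pow(58866, -1) = Rational(1, 58866) ≈ 1.6988e-5)
Mul(H, Pow(f, -1)) = Mul(Rational(1, 58866), Pow(Rational(50359, 2), -1)) = Mul(Rational(1, 58866), Rational(2, 50359)) = Rational(1, 1482216447)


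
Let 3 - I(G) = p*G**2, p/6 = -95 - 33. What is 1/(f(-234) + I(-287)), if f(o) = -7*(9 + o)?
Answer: 1/63260970 ≈ 1.5808e-8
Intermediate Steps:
f(o) = -63 - 7*o
p = -768 (p = 6*(-95 - 33) = 6*(-128) = -768)
I(G) = 3 + 768*G**2 (I(G) = 3 - (-768)*G**2 = 3 + 768*G**2)
1/(f(-234) + I(-287)) = 1/((-63 - 7*(-234)) + (3 + 768*(-287)**2)) = 1/((-63 + 1638) + (3 + 768*82369)) = 1/(1575 + (3 + 63259392)) = 1/(1575 + 63259395) = 1/63260970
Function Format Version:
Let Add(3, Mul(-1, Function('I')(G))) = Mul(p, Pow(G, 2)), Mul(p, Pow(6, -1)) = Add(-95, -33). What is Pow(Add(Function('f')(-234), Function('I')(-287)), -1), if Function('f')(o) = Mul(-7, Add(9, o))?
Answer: Rational(1, 63260970) ≈ 1.5808e-8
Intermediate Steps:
Function('f')(o) = Add(-63, Mul(-7, o))
p = -768 (p = Mul(6, Add(-95, -33)) = Mul(6, -128) = -768)
Function('I')(G) = Add(3, Mul(768, Pow(G, 2))) (Function('I')(G) = Add(3, Mul(-1, Mul(-768, Pow(G, 2)))) = Add(3, Mul(768, Pow(G, 2))))
Pow(Add(Function('f')(-234), Function('I')(-287)), -1) = Pow(Add(Add(-63, Mul(-7, -234)), Add(3, Mul(768, Pow(-287, 2)))), -1) = Pow(Add(Add(-63, 1638), Add(3, Mul(768, 82369))), -1) = Pow(Add(1575, Add(3, 63259392)), -1) = Pow(Add(1575, 63259395), -1) = Pow(63260970, -1) = Rational(1, 63260970)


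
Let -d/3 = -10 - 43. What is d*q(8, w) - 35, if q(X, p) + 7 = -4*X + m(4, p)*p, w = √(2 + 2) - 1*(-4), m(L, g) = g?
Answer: -512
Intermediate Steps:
w = 6 (w = √4 + 4 = 2 + 4 = 6)
d = 159 (d = -3*(-10 - 43) = -3*(-53) = 159)
q(X, p) = -7 + p² - 4*X (q(X, p) = -7 + (-4*X + p*p) = -7 + (-4*X + p²) = -7 + (p² - 4*X) = -7 + p² - 4*X)
d*q(8, w) - 35 = 159*(-7 + 6² - 4*8) - 35 = 159*(-7 + 36 - 32) - 35 = 159*(-3) - 35 = -477 - 35 = -512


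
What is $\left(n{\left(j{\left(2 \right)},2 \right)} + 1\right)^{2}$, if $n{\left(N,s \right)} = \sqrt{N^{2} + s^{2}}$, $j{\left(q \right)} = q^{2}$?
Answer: $21 + 4 \sqrt{5} \approx 29.944$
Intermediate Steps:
$\left(n{\left(j{\left(2 \right)},2 \right)} + 1\right)^{2} = \left(\sqrt{\left(2^{2}\right)^{2} + 2^{2}} + 1\right)^{2} = \left(\sqrt{4^{2} + 4} + 1\right)^{2} = \left(\sqrt{16 + 4} + 1\right)^{2} = \left(\sqrt{20} + 1\right)^{2} = \left(2 \sqrt{5} + 1\right)^{2} = \left(1 + 2 \sqrt{5}\right)^{2}$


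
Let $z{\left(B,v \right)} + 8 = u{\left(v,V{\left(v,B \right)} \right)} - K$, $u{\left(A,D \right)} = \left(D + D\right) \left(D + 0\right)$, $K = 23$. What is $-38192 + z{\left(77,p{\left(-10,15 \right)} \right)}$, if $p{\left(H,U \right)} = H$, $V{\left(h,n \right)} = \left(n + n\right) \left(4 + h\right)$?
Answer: $1669329$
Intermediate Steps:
$V{\left(h,n \right)} = 2 n \left(4 + h\right)$
$u{\left(A,D \right)} = 2 D^{2}$ ($u{\left(A,D \right)} = 2 D D = 2 D^{2}$)
$z{\left(B,v \right)} = -31 + 8 B^{2} \left(4 + v\right)^{2}$ ($z{\left(B,v \right)} = -8 + \left(2 \left(2 B \left(4 + v\right)\right)^{2} - 23\right) = -8 + \left(2 \cdot 4 B^{2} \left(4 + v\right)^{2} - 23\right) = -8 + \left(8 B^{2} \left(4 + v\right)^{2} - 23\right) = -8 + \left(-23 + 8 B^{2} \left(4 + v\right)^{2}\right) = -31 + 8 B^{2} \left(4 + v\right)^{2}$)
$-38192 + z{\left(77,p{\left(-10,15 \right)} \right)} = -38192 - \left(31 - 8 \cdot 77^{2} \left(4 - 10\right)^{2}\right) = -38192 - \left(31 - 47432 \left(-6\right)^{2}\right) = -38192 - \left(31 - 1707552\right) = -38192 + \left(-31 + 1707552\right) = -38192 + 1707521 = 1669329$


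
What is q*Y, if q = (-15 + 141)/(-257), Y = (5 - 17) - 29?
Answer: 5166/257 ≈ 20.101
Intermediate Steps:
Y = -41 (Y = -12 - 29 = -41)
q = -126/257 (q = 126*(-1/257) = -126/257 ≈ -0.49027)
q*Y = -126/257*(-41) = 5166/257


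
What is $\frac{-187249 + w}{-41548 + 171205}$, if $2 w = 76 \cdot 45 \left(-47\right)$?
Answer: $- \frac{24329}{11787} \approx -2.0641$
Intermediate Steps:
$w = -80370$ ($w = \frac{76 \cdot 45 \left(-47\right)}{2} = \frac{3420 \left(-47\right)}{2} = \frac{1}{2} \left(-160740\right) = -80370$)
$\frac{-187249 + w}{-41548 + 171205} = \frac{-187249 - 80370}{-41548 + 171205} = - \frac{267619}{129657} = \left(-267619\right) \frac{1}{129657} = - \frac{24329}{11787}$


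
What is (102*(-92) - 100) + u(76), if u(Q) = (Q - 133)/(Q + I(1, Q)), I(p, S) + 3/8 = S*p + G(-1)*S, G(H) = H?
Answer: -5738276/605 ≈ -9484.8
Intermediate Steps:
I(p, S) = -3/8 - S + S*p (I(p, S) = -3/8 + (S*p - S) = -3/8 + (-S + S*p) = -3/8 - S + S*p)
u(Q) = (-133 + Q)/(-3/8 + Q) (u(Q) = (Q - 133)/(Q + (-3/8 - Q + Q*1)) = (-133 + Q)/(Q + (-3/8 - Q + Q)) = (-133 + Q)/(Q - 3/8) = (-133 + Q)/(-3/8 + Q))
(102*(-92) - 100) + u(76) = (102*(-92) - 100) + 8*(-133 + 76)/(-3 + 8*76) = (-9384 - 100) + 8*(-57)/(-3 + 608) = -9484 + 8*(-57)/605 = -9484 + 8*(1/605)*(-57) = -9484 - 456/605 = -5738276/605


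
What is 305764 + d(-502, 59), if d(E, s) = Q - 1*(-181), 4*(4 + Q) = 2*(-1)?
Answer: 611881/2 ≈ 3.0594e+5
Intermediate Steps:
Q = -9/2 (Q = -4 + (2*(-1))/4 = -4 + (¼)*(-2) = -4 - ½ = -9/2 ≈ -4.5000)
d(E, s) = 353/2 (d(E, s) = -9/2 - 1*(-181) = -9/2 + 181 = 353/2)
305764 + d(-502, 59) = 305764 + 353/2 = 611881/2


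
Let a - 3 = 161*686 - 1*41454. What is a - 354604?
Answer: -285609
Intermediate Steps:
a = 68995 (a = 3 + (161*686 - 1*41454) = 3 + (110446 - 41454) = 3 + 68992 = 68995)
a - 354604 = 68995 - 354604 = -285609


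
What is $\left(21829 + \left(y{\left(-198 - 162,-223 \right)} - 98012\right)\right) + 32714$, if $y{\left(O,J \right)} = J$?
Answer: $-43692$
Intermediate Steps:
$\left(21829 + \left(y{\left(-198 - 162,-223 \right)} - 98012\right)\right) + 32714 = \left(21829 - 98235\right) + 32714 = -76406 + 32714 = -43692$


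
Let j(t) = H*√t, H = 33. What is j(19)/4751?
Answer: 33*√19/4751 ≈ 0.030277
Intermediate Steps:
j(t) = 33*√t
j(19)/4751 = (33*√19)/4751 = (33*√19)*(1/4751) = 33*√19/4751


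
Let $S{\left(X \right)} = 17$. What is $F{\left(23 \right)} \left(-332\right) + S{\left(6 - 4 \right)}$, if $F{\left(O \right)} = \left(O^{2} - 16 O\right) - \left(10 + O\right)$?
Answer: $-42479$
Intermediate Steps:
$F{\left(O \right)} = -10 + O^{2} - 17 O$
$F{\left(23 \right)} \left(-332\right) + S{\left(6 - 4 \right)} = \left(-10 + 23^{2} - 391\right) \left(-332\right) + 17 = \left(-10 + 529 - 391\right) \left(-332\right) + 17 = 128 \left(-332\right) + 17 = -42496 + 17 = -42479$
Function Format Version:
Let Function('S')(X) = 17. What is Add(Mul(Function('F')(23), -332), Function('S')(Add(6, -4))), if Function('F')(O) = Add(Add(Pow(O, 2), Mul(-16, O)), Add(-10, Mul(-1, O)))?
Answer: -42479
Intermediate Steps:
Function('F')(O) = Add(-10, Pow(O, 2), Mul(-17, O))
Add(Mul(Function('F')(23), -332), Function('S')(Add(6, -4))) = Add(Mul(Add(-10, Pow(23, 2), Mul(-17, 23)), -332), 17) = Add(Mul(Add(-10, 529, -391), -332), 17) = Add(Mul(128, -332), 17) = Add(-42496, 17) = -42479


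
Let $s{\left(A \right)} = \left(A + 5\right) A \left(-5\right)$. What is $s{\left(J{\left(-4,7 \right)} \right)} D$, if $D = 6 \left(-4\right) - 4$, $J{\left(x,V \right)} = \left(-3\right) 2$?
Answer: $840$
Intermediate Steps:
$J{\left(x,V \right)} = -6$
$s{\left(A \right)} = - 5 A \left(5 + A\right)$ ($s{\left(A \right)} = \left(5 + A\right) A \left(-5\right) = A \left(5 + A\right) \left(-5\right) = - 5 A \left(5 + A\right)$)
$D = -28$ ($D = -24 - 4 = -28$)
$s{\left(J{\left(-4,7 \right)} \right)} D = \left(-5\right) \left(-6\right) \left(5 - 6\right) \left(-28\right) = \left(-5\right) \left(-6\right) \left(-1\right) \left(-28\right) = \left(-30\right) \left(-28\right) = 840$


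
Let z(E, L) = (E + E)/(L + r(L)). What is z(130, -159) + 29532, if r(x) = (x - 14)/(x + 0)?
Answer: 185362029/6277 ≈ 29530.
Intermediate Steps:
r(x) = (-14 + x)/x
z(E, L) = 2*E/(L + (-14 + L)/L) (z(E, L) = (E + E)/(L + (-14 + L)/L) = (2*E)/(L + (-14 + L)/L) = 2*E/(L + (-14 + L)/L))
z(130, -159) + 29532 = 2*130*(-159)/(-14 - 159 + (-159)²) + 29532 = 2*130*(-159)/(-14 - 159 + 25281) + 29532 = 2*130*(-159)/25108 + 29532 = 2*130*(-159)*(1/25108) + 29532 = -10335/6277 + 29532 = 185362029/6277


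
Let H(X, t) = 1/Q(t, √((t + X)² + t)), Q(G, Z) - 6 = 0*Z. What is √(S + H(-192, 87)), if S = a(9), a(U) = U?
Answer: √330/6 ≈ 3.0276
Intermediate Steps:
S = 9
Q(G, Z) = 6 (Q(G, Z) = 6 + 0*Z = 6 + 0 = 6)
H(X, t) = ⅙ (H(X, t) = 1/6 = ⅙)
√(S + H(-192, 87)) = √(9 + ⅙) = √(55/6) = √330/6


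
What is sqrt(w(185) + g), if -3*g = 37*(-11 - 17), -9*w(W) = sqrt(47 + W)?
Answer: sqrt(3108 - 2*sqrt(58))/3 ≈ 18.538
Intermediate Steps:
w(W) = -sqrt(47 + W)/9
g = 1036/3 (g = -37*(-11 - 17)/3 = -37*(-28)/3 = -1/3*(-1036) = 1036/3 ≈ 345.33)
sqrt(w(185) + g) = sqrt(-sqrt(47 + 185)/9 + 1036/3) = sqrt(-2*sqrt(58)/9 + 1036/3) = sqrt(1036/3 - 2*sqrt(58)/9)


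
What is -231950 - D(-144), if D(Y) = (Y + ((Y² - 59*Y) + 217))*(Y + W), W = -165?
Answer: 8823295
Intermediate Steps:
D(Y) = (-165 + Y)*(217 + Y² - 58*Y) (D(Y) = (Y + ((Y² - 59*Y) + 217))*(Y - 165) = (Y + (217 + Y² - 59*Y))*(-165 + Y) = (217 + Y² - 58*Y)*(-165 + Y) = (-165 + Y)*(217 + Y² - 58*Y))
-231950 - D(-144) = -231950 - (-35805 + (-144)³ - 223*(-144)² + 9787*(-144)) = -231950 - (-35805 - 2985984 - 223*20736 - 1409328) = -231950 - (-35805 - 2985984 - 4624128 - 1409328) = -231950 - 1*(-9055245) = -231950 + 9055245 = 8823295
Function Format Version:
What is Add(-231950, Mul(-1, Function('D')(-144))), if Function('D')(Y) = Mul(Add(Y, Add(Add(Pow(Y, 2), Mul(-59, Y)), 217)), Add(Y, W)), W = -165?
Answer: 8823295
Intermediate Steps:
Function('D')(Y) = Mul(Add(-165, Y), Add(217, Pow(Y, 2), Mul(-58, Y))) (Function('D')(Y) = Mul(Add(Y, Add(Add(Pow(Y, 2), Mul(-59, Y)), 217)), Add(Y, -165)) = Mul(Add(Y, Add(217, Pow(Y, 2), Mul(-59, Y))), Add(-165, Y)) = Mul(Add(217, Pow(Y, 2), Mul(-58, Y)), Add(-165, Y)) = Mul(Add(-165, Y), Add(217, Pow(Y, 2), Mul(-58, Y))))
Add(-231950, Mul(-1, Function('D')(-144))) = Add(-231950, Mul(-1, Add(-35805, Pow(-144, 3), Mul(-223, Pow(-144, 2)), Mul(9787, -144)))) = Add(-231950, Mul(-1, Add(-35805, -2985984, Mul(-223, 20736), -1409328))) = Add(-231950, Mul(-1, Add(-35805, -2985984, -4624128, -1409328))) = Add(-231950, Mul(-1, -9055245)) = Add(-231950, 9055245) = 8823295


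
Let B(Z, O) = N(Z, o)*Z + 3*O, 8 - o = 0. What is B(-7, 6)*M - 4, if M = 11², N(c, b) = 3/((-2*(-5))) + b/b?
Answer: 10729/10 ≈ 1072.9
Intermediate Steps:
o = 8 (o = 8 - 1*0 = 8 + 0 = 8)
N(c, b) = 13/10 (N(c, b) = 3/10 + 1 = 13/10)
M = 121
B(Z, O) = 3*O + 13*Z/10 (B(Z, O) = 13*Z/10 + 3*O = 3*O + 13*Z/10)
B(-7, 6)*M - 4 = (3*6 + (13/10)*(-7))*121 - 4 = (18 - 91/10)*121 - 4 = (89/10)*121 - 4 = 10769/10 - 4 = 10729/10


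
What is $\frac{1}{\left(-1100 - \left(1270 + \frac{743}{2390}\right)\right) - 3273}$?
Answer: $- \frac{2390}{13487513} \approx -0.0001772$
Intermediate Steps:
$\frac{1}{\left(-1100 - \left(1270 + \frac{743}{2390}\right)\right) - 3273} = \frac{1}{\left(-1100 - \frac{3036043}{2390}\right) - 3273} = \frac{1}{- \frac{5665043}{2390} - 3273} = \frac{1}{- \frac{13487513}{2390}} = - \frac{2390}{13487513}$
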